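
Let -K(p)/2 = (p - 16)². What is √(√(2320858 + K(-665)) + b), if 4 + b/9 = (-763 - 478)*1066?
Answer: √(-11906190 + 2*√348334) ≈ 3450.4*I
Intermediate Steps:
K(p) = -2*(-16 + p)² (K(p) = -2*(p - 16)² = -2*(-16 + p)²)
b = -11906190 (b = -36 + 9*((-763 - 478)*1066) = -36 + 9*(-1241*1066) = -36 + 9*(-1322906) = -36 - 11906154 = -11906190)
√(√(2320858 + K(-665)) + b) = √(√(2320858 - 2*(-16 - 665)²) - 11906190) = √(√(2320858 - 2*(-681)²) - 11906190) = √(√(2320858 - 2*463761) - 11906190) = √(√(2320858 - 927522) - 11906190) = √(√1393336 - 11906190) = √(2*√348334 - 11906190) = √(-11906190 + 2*√348334)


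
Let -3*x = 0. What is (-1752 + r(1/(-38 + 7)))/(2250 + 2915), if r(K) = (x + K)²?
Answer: -1683671/4963565 ≈ -0.33921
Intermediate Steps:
x = 0 (x = -⅓*0 = 0)
r(K) = K² (r(K) = (0 + K)² = K²)
(-1752 + r(1/(-38 + 7)))/(2250 + 2915) = (-1752 + (1/(-38 + 7))²)/(2250 + 2915) = (-1752 + (1/(-31))²)/5165 = (-1752 + (-1/31)²)*(1/5165) = (-1752 + 1/961)*(1/5165) = -1683671/961*1/5165 = -1683671/4963565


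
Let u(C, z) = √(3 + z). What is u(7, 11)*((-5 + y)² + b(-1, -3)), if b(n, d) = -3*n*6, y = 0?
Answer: 43*√14 ≈ 160.89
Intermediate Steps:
b(n, d) = -18*n
u(7, 11)*((-5 + y)² + b(-1, -3)) = √(3 + 11)*((-5 + 0)² - 18*(-1)) = √14*((-5)² + 18) = √14*(25 + 18) = √14*43 = 43*√14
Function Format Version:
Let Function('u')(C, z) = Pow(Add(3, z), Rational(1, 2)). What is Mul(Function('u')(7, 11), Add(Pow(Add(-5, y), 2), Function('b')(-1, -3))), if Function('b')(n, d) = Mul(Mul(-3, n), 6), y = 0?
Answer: Mul(43, Pow(14, Rational(1, 2))) ≈ 160.89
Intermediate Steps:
Function('b')(n, d) = Mul(-18, n)
Mul(Function('u')(7, 11), Add(Pow(Add(-5, y), 2), Function('b')(-1, -3))) = Mul(Pow(Add(3, 11), Rational(1, 2)), Add(Pow(Add(-5, 0), 2), Mul(-18, -1))) = Mul(Pow(14, Rational(1, 2)), Add(Pow(-5, 2), 18)) = Mul(Pow(14, Rational(1, 2)), Add(25, 18)) = Mul(Pow(14, Rational(1, 2)), 43) = Mul(43, Pow(14, Rational(1, 2)))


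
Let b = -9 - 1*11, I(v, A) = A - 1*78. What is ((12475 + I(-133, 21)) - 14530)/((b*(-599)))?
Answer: -528/2995 ≈ -0.17629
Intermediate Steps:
I(v, A) = -78 + A (I(v, A) = A - 78 = -78 + A)
b = -20 (b = -9 - 11 = -20)
((12475 + I(-133, 21)) - 14530)/((b*(-599))) = ((12475 + (-78 + 21)) - 14530)/((-20*(-599))) = ((12475 - 57) - 14530)/11980 = (12418 - 14530)*(1/11980) = -2112*1/11980 = -528/2995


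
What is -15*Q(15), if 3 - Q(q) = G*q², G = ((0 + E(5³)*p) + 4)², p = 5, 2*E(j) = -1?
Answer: 30195/4 ≈ 7548.8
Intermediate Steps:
E(j) = -½ (E(j) = (½)*(-1) = -½)
G = 9/4 (G = ((0 - ½*5) + 4)² = ((0 - 5/2) + 4)² = (-5/2 + 4)² = (3/2)² = 9/4 ≈ 2.2500)
Q(q) = 3 - 9*q²/4
-15*Q(15) = -15*(3 - 9/4*15²) = -15*(3 - 9/4*225) = -15*(3 - 2025/4) = -15*(-2013/4) = 30195/4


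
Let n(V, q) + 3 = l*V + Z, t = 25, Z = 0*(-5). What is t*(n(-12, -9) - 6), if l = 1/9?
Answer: -775/3 ≈ -258.33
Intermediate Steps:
Z = 0
l = 1/9 ≈ 0.11111
n(V, q) = -3 + V/9 (n(V, q) = -3 + (V/9 + 0) = -3 + V/9)
t*(n(-12, -9) - 6) = 25*((-3 + (1/9)*(-12)) - 6) = 25*((-3 - 4/3) - 6) = 25*(-13/3 - 6) = 25*(-31/3) = -775/3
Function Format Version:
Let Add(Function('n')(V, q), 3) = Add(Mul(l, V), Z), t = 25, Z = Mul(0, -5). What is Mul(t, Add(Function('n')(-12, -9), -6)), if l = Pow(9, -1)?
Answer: Rational(-775, 3) ≈ -258.33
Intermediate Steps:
Z = 0
l = Rational(1, 9) ≈ 0.11111
Function('n')(V, q) = Add(-3, Mul(Rational(1, 9), V)) (Function('n')(V, q) = Add(-3, Add(Mul(Rational(1, 9), V), 0)) = Add(-3, Mul(Rational(1, 9), V)))
Mul(t, Add(Function('n')(-12, -9), -6)) = Mul(25, Add(Add(-3, Mul(Rational(1, 9), -12)), -6)) = Mul(25, Add(Add(-3, Rational(-4, 3)), -6)) = Mul(25, Add(Rational(-13, 3), -6)) = Mul(25, Rational(-31, 3)) = Rational(-775, 3)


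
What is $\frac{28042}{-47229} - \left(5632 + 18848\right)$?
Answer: $- \frac{165170566}{6747} \approx -24481.0$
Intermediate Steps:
$\frac{28042}{-47229} - \left(5632 + 18848\right) = 28042 \left(- \frac{1}{47229}\right) - 24480 = - \frac{4006}{6747} - 24480 = - \frac{165170566}{6747}$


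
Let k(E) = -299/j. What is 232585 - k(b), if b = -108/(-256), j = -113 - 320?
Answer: 100709006/433 ≈ 2.3258e+5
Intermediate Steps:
j = -433
b = 27/64 (b = -108*(-1/256) = 27/64 ≈ 0.42188)
k(E) = 299/433 (k(E) = -299/(-433) = -299*(-1/433) = 299/433)
232585 - k(b) = 232585 - 1*299/433 = 232585 - 299/433 = 100709006/433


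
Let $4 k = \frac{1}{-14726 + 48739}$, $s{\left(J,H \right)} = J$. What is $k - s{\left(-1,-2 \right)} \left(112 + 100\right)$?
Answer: $\frac{28843025}{136052} \approx 212.0$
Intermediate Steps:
$k = \frac{1}{136052}$ ($k = \frac{1}{4 \left(-14726 + 48739\right)} = \frac{1}{4 \cdot 34013} = \frac{1}{4} \cdot \frac{1}{34013} = \frac{1}{136052} \approx 7.3501 \cdot 10^{-6}$)
$k - s{\left(-1,-2 \right)} \left(112 + 100\right) = \frac{1}{136052} - - (112 + 100) = \frac{1}{136052} - \left(-1\right) 212 = \frac{1}{136052} - -212 = \frac{1}{136052} + 212 = \frac{28843025}{136052}$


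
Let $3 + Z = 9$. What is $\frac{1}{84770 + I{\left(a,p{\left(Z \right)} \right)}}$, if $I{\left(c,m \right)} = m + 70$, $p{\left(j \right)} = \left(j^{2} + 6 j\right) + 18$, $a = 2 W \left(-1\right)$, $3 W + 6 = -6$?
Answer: $\frac{1}{84930} \approx 1.1774 \cdot 10^{-5}$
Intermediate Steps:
$W = -4$ ($W = -2 + \frac{1}{3} \left(-6\right) = -2 - 2 = -4$)
$Z = 6$ ($Z = -3 + 9 = 6$)
$a = 8$ ($a = 2 \left(-4\right) \left(-1\right) = \left(-8\right) \left(-1\right) = 8$)
$p{\left(j \right)} = 18 + j^{2} + 6 j$
$I{\left(c,m \right)} = 70 + m$
$\frac{1}{84770 + I{\left(a,p{\left(Z \right)} \right)}} = \frac{1}{84770 + \left(70 + \left(18 + 6^{2} + 6 \cdot 6\right)\right)} = \frac{1}{84770 + \left(70 + \left(18 + 36 + 36\right)\right)} = \frac{1}{84770 + \left(70 + 90\right)} = \frac{1}{84770 + 160} = \frac{1}{84930}$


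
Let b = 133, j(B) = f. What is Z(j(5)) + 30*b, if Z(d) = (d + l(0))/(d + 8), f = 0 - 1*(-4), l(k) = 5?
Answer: 15963/4 ≈ 3990.8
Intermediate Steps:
f = 4 (f = 0 + 4 = 4)
j(B) = 4
Z(d) = (5 + d)/(8 + d) (Z(d) = (d + 5)/(d + 8) = (5 + d)/(8 + d))
Z(j(5)) + 30*b = (5 + 4)/(8 + 4) + 30*133 = 9/12 + 3990 = (1/12)*9 + 3990 = 3/4 + 3990 = 15963/4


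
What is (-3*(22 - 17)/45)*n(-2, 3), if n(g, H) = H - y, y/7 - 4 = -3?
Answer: 4/3 ≈ 1.3333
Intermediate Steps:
y = 7 (y = 28 + 7*(-3) = 28 - 21 = 7)
n(g, H) = -7 + H (n(g, H) = H - 1*7 = H - 7 = -7 + H)
(-3*(22 - 17)/45)*n(-2, 3) = (-3*(22 - 17)/45)*(-7 + 3) = -15/45*(-4) = -3*⅑*(-4) = -⅓*(-4) = 4/3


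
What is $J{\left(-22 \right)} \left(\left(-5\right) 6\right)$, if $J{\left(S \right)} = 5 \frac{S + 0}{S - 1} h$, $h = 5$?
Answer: $- \frac{16500}{23} \approx -717.39$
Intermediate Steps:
$J{\left(S \right)} = \frac{25 S}{-1 + S}$ ($J{\left(S \right)} = 5 \frac{S + 0}{S - 1} \cdot 5 = 5 \frac{S}{-1 + S} 5 = \frac{5 S}{-1 + S} 5 = \frac{25 S}{-1 + S}$)
$J{\left(-22 \right)} \left(\left(-5\right) 6\right) = 25 \left(-22\right) \frac{1}{-1 - 22} \left(\left(-5\right) 6\right) = 25 \left(-22\right) \frac{1}{-23} \left(-30\right) = 25 \left(-22\right) \left(- \frac{1}{23}\right) \left(-30\right) = \frac{550}{23} \left(-30\right) = - \frac{16500}{23}$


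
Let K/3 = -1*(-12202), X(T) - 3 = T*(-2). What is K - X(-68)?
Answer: 36467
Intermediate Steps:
X(T) = 3 - 2*T (X(T) = 3 + T*(-2) = 3 - 2*T)
K = 36606 (K = 3*(-1*(-12202)) = 3*12202 = 36606)
K - X(-68) = 36606 - (3 - 2*(-68)) = 36606 - (3 + 136) = 36606 - 1*139 = 36606 - 139 = 36467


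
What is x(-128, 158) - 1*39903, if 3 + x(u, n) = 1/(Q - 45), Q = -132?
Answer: -7063363/177 ≈ -39906.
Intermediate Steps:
x(u, n) = -532/177 (x(u, n) = -3 + 1/(-132 - 45) = -3 + 1/(-177) = -3 - 1/177 = -532/177)
x(-128, 158) - 1*39903 = -532/177 - 1*39903 = -532/177 - 39903 = -7063363/177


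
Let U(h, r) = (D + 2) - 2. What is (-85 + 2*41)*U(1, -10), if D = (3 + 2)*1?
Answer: -15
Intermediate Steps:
D = 5 (D = 5*1 = 5)
U(h, r) = 5 (U(h, r) = (5 + 2) - 2 = 7 - 2 = 5)
(-85 + 2*41)*U(1, -10) = (-85 + 2*41)*5 = (-85 + 82)*5 = -3*5 = -15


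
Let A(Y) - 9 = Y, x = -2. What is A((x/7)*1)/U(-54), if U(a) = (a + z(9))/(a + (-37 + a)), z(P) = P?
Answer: 1769/63 ≈ 28.079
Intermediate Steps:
A(Y) = 9 + Y
U(a) = (9 + a)/(-37 + 2*a) (U(a) = (a + 9)/(a + (-37 + a)) = (9 + a)/(-37 + 2*a))
A((x/7)*1)/U(-54) = (9 - 2/7*1)/(((9 - 54)/(-37 + 2*(-54)))) = (9 - 2*⅐*1)/((-45/(-37 - 108))) = (9 - 2/7*1)/((-45/(-145))) = (9 - 2/7)/((-1/145*(-45))) = 61/(7*(9/29)) = (61/7)*(29/9) = 1769/63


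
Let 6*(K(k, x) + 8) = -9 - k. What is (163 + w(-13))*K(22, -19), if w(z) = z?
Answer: -1975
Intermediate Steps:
K(k, x) = -19/2 - k/6 (K(k, x) = -8 + (-9 - k)/6 = -8 + (-3/2 - k/6) = -19/2 - k/6)
(163 + w(-13))*K(22, -19) = (163 - 13)*(-19/2 - ⅙*22) = 150*(-19/2 - 11/3) = 150*(-79/6) = -1975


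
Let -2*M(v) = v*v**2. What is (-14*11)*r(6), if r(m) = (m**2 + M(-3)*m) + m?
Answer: -18942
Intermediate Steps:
M(v) = -v**3/2 (M(v) = -v*v**2/2 = -v**3/2)
r(m) = m**2 + 29*m/2 (r(m) = (m**2 + (-1/2*(-3)**3)*m) + m = (m**2 + (-1/2*(-27))*m) + m = (m**2 + 27*m/2) + m = m**2 + 29*m/2)
(-14*11)*r(6) = (-14*11)*((1/2)*6*(29 + 2*6)) = -77*6*(29 + 12) = -77*6*41 = -154*123 = -18942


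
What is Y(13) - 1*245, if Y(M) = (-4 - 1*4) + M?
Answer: -240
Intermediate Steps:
Y(M) = -8 + M (Y(M) = (-4 - 4) + M = -8 + M)
Y(13) - 1*245 = (-8 + 13) - 1*245 = 5 - 245 = -240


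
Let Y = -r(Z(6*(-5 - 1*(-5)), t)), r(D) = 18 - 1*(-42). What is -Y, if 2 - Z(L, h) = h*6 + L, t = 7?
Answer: 60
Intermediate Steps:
Z(L, h) = 2 - L - 6*h (Z(L, h) = 2 - (h*6 + L) = 2 - (6*h + L) = 2 - (L + 6*h) = 2 + (-L - 6*h) = 2 - L - 6*h)
r(D) = 60 (r(D) = 18 + 42 = 60)
Y = -60 (Y = -1*60 = -60)
-Y = -1*(-60) = 60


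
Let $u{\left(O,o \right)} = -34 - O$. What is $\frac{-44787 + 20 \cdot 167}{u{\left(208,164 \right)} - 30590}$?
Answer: $\frac{41447}{30832} \approx 1.3443$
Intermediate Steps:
$\frac{-44787 + 20 \cdot 167}{u{\left(208,164 \right)} - 30590} = \frac{-44787 + 20 \cdot 167}{\left(-34 - 208\right) - 30590} = \frac{-44787 + 3340}{\left(-34 - 208\right) - 30590} = - \frac{41447}{-242 - 30590} = - \frac{41447}{-30832} = \left(-41447\right) \left(- \frac{1}{30832}\right) = \frac{41447}{30832}$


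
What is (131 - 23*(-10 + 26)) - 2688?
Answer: -2925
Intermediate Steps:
(131 - 23*(-10 + 26)) - 2688 = (131 - 23*16) - 2688 = (131 - 368) - 2688 = -237 - 2688 = -2925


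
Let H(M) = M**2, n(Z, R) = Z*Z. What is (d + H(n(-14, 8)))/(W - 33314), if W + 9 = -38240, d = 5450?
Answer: -43866/71563 ≈ -0.61297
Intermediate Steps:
n(Z, R) = Z**2
W = -38249 (W = -9 - 38240 = -38249)
(d + H(n(-14, 8)))/(W - 33314) = (5450 + ((-14)**2)**2)/(-38249 - 33314) = (5450 + 196**2)/(-71563) = (5450 + 38416)*(-1/71563) = 43866*(-1/71563) = -43866/71563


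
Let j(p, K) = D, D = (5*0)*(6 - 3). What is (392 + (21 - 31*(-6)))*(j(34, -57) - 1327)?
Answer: -794873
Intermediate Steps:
D = 0 (D = 0*3 = 0)
j(p, K) = 0
(392 + (21 - 31*(-6)))*(j(34, -57) - 1327) = (392 + (21 - 31*(-6)))*(0 - 1327) = (392 + (21 + 186))*(-1327) = (392 + 207)*(-1327) = 599*(-1327) = -794873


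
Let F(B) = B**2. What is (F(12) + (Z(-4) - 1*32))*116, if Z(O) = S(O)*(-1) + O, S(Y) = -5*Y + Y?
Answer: 10672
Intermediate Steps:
S(Y) = -4*Y
Z(O) = 5*O (Z(O) = -4*O*(-1) + O = 4*O + O = 5*O)
(F(12) + (Z(-4) - 1*32))*116 = (12**2 + (5*(-4) - 1*32))*116 = (144 + (-20 - 32))*116 = (144 - 52)*116 = 92*116 = 10672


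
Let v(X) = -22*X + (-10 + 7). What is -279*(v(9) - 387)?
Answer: 164052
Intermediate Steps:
v(X) = -3 - 22*X (v(X) = -22*X - 3 = -3 - 22*X)
-279*(v(9) - 387) = -279*((-3 - 22*9) - 387) = -279*((-3 - 198) - 387) = -279*(-201 - 387) = -279*(-588) = 164052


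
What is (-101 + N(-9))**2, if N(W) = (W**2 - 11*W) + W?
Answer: 4900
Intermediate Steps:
N(W) = W**2 - 10*W
(-101 + N(-9))**2 = (-101 - 9*(-10 - 9))**2 = (-101 - 9*(-19))**2 = (-101 + 171)**2 = 70**2 = 4900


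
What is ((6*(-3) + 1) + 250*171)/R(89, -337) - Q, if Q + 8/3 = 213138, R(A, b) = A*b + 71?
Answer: -2125826059/9974 ≈ -2.1314e+5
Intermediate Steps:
R(A, b) = 71 + A*b
Q = 639406/3 (Q = -8/3 + 213138 = 639406/3 ≈ 2.1314e+5)
((6*(-3) + 1) + 250*171)/R(89, -337) - Q = ((6*(-3) + 1) + 250*171)/(71 + 89*(-337)) - 1*639406/3 = ((-18 + 1) + 42750)/(71 - 29993) - 639406/3 = (-17 + 42750)/(-29922) - 639406/3 = 42733*(-1/29922) - 639406/3 = -42733/29922 - 639406/3 = -2125826059/9974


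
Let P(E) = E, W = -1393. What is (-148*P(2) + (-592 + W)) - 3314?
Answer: -5595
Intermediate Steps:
(-148*P(2) + (-592 + W)) - 3314 = (-148*2 + (-592 - 1393)) - 3314 = (-296 - 1985) - 3314 = -2281 - 3314 = -5595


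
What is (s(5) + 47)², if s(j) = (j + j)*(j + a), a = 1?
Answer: 11449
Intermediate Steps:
s(j) = 2*j*(1 + j) (s(j) = (j + j)*(j + 1) = (2*j)*(1 + j) = 2*j*(1 + j))
(s(5) + 47)² = (2*5*(1 + 5) + 47)² = (2*5*6 + 47)² = (60 + 47)² = 107² = 11449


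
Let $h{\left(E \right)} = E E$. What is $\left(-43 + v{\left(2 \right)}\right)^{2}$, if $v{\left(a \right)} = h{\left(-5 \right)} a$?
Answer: $49$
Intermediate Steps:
$h{\left(E \right)} = E^{2}$
$v{\left(a \right)} = 25 a$ ($v{\left(a \right)} = \left(-5\right)^{2} a = 25 a$)
$\left(-43 + v{\left(2 \right)}\right)^{2} = \left(-43 + 25 \cdot 2\right)^{2} = \left(-43 + 50\right)^{2} = 7^{2} = 49$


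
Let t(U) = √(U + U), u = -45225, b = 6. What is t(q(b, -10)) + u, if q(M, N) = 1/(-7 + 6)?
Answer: -45225 + I*√2 ≈ -45225.0 + 1.4142*I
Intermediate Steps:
q(M, N) = -1 (q(M, N) = 1/(-1) = -1)
t(U) = √2*√U (t(U) = √(2*U) = √2*√U)
t(q(b, -10)) + u = √2*√(-1) - 45225 = √2*I - 45225 = I*√2 - 45225 = -45225 + I*√2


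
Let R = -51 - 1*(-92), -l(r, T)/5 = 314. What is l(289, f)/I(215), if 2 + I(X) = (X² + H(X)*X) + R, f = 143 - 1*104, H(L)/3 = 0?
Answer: -785/23132 ≈ -0.033936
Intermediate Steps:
H(L) = 0 (H(L) = 3*0 = 0)
f = 39 (f = 143 - 104 = 39)
l(r, T) = -1570 (l(r, T) = -5*314 = -1570)
R = 41 (R = -51 + 92 = 41)
I(X) = 39 + X² (I(X) = -2 + ((X² + 0*X) + 41) = -2 + ((X² + 0) + 41) = -2 + (X² + 41) = -2 + (41 + X²) = 39 + X²)
l(289, f)/I(215) = -1570/(39 + 215²) = -1570/(39 + 46225) = -1570/46264 = -1570*1/46264 = -785/23132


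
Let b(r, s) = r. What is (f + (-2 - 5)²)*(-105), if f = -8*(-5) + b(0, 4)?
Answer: -9345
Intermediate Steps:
f = 40 (f = -8*(-5) + 0 = 40 + 0 = 40)
(f + (-2 - 5)²)*(-105) = (40 + (-2 - 5)²)*(-105) = (40 + (-7)²)*(-105) = (40 + 49)*(-105) = 89*(-105) = -9345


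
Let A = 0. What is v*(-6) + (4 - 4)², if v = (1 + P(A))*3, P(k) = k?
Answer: -18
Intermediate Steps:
v = 3 (v = (1 + 0)*3 = 1*3 = 3)
v*(-6) + (4 - 4)² = 3*(-6) + (4 - 4)² = -18 + 0² = -18 + 0 = -18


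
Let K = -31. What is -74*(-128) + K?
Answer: 9441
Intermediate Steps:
-74*(-128) + K = -74*(-128) - 31 = 9472 - 31 = 9441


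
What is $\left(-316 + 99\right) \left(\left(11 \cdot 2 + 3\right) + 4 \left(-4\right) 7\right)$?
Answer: $18879$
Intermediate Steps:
$\left(-316 + 99\right) \left(\left(11 \cdot 2 + 3\right) + 4 \left(-4\right) 7\right) = - 217 \left(\left(22 + 3\right) - 112\right) = - 217 \left(25 - 112\right) = \left(-217\right) \left(-87\right) = 18879$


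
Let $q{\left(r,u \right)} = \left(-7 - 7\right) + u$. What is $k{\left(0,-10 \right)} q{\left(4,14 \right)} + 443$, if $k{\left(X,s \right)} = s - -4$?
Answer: $443$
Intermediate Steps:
$k{\left(X,s \right)} = 4 + s$ ($k{\left(X,s \right)} = s + 4 = 4 + s$)
$q{\left(r,u \right)} = -14 + u$
$k{\left(0,-10 \right)} q{\left(4,14 \right)} + 443 = \left(4 - 10\right) \left(-14 + 14\right) + 443 = \left(-6\right) 0 + 443 = 0 + 443 = 443$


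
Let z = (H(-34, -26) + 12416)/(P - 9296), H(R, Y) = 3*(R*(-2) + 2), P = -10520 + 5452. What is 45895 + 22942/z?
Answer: 124965691/6313 ≈ 19795.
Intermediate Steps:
P = -5068
H(R, Y) = 6 - 6*R (H(R, Y) = 3*(-2*R + 2) = 3*(2 - 2*R) = 6 - 6*R)
z = -6313/7182 (z = ((6 - 6*(-34)) + 12416)/(-5068 - 9296) = ((6 + 204) + 12416)/(-14364) = (210 + 12416)*(-1/14364) = 12626*(-1/14364) = -6313/7182 ≈ -0.87900)
45895 + 22942/z = 45895 + 22942/(-6313/7182) = 45895 + 22942*(-7182/6313) = 45895 - 164769444/6313 = 124965691/6313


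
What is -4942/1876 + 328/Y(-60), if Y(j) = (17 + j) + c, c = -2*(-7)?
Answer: -54189/3886 ≈ -13.945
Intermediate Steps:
c = 14
Y(j) = 31 + j (Y(j) = (17 + j) + 14 = 31 + j)
-4942/1876 + 328/Y(-60) = -4942/1876 + 328/(31 - 60) = -4942*1/1876 + 328/(-29) = -353/134 + 328*(-1/29) = -353/134 - 328/29 = -54189/3886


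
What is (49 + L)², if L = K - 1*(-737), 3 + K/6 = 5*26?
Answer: 2396304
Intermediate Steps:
K = 762 (K = -18 + 6*(5*26) = -18 + 6*130 = -18 + 780 = 762)
L = 1499 (L = 762 - 1*(-737) = 762 + 737 = 1499)
(49 + L)² = (49 + 1499)² = 1548² = 2396304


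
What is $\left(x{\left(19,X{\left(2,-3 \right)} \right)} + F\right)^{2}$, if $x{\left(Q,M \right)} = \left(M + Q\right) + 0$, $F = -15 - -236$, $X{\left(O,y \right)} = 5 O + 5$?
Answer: $65025$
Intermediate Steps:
$X{\left(O,y \right)} = 5 + 5 O$
$F = 221$ ($F = -15 + 236 = 221$)
$x{\left(Q,M \right)} = M + Q$
$\left(x{\left(19,X{\left(2,-3 \right)} \right)} + F\right)^{2} = \left(\left(\left(5 + 5 \cdot 2\right) + 19\right) + 221\right)^{2} = \left(\left(\left(5 + 10\right) + 19\right) + 221\right)^{2} = \left(\left(15 + 19\right) + 221\right)^{2} = \left(34 + 221\right)^{2} = 255^{2} = 65025$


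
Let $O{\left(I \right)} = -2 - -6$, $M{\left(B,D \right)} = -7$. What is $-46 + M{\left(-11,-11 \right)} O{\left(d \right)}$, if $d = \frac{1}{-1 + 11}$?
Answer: $-74$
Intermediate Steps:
$d = \frac{1}{10} \approx 0.1$
$O{\left(I \right)} = 4$ ($O{\left(I \right)} = -2 + 6 = 4$)
$-46 + M{\left(-11,-11 \right)} O{\left(d \right)} = -46 - 28 = -74$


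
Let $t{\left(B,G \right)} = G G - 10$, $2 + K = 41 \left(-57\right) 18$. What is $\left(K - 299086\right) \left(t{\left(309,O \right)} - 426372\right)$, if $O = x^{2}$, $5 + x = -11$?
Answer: $123104056284$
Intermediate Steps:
$x = -16$ ($x = -5 - 11 = -16$)
$O = 256$ ($O = \left(-16\right)^{2} = 256$)
$K = -42068$ ($K = -2 + 41 \left(-57\right) 18 = -2 - 42066 = -42068$)
$t{\left(B,G \right)} = -10 + G^{2}$ ($t{\left(B,G \right)} = G^{2} - 10 = -10 + G^{2}$)
$\left(K - 299086\right) \left(t{\left(309,O \right)} - 426372\right) = \left(-42068 - 299086\right) \left(\left(-10 + 256^{2}\right) - 426372\right) = - 341154 \left(\left(-10 + 65536\right) - 426372\right) = - 341154 \left(65526 - 426372\right) = \left(-341154\right) \left(-360846\right) = 123104056284$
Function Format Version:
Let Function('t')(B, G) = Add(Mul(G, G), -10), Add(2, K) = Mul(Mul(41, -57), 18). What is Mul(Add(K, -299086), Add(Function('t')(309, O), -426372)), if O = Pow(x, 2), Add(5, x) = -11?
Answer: 123104056284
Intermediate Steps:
x = -16 (x = Add(-5, -11) = -16)
O = 256 (O = Pow(-16, 2) = 256)
K = -42068 (K = Add(-2, Mul(Mul(41, -57), 18)) = Add(-2, Mul(-2337, 18)) = Add(-2, -42066) = -42068)
Function('t')(B, G) = Add(-10, Pow(G, 2)) (Function('t')(B, G) = Add(Pow(G, 2), -10) = Add(-10, Pow(G, 2)))
Mul(Add(K, -299086), Add(Function('t')(309, O), -426372)) = Mul(Add(-42068, -299086), Add(Add(-10, Pow(256, 2)), -426372)) = Mul(-341154, Add(Add(-10, 65536), -426372)) = Mul(-341154, Add(65526, -426372)) = Mul(-341154, -360846) = 123104056284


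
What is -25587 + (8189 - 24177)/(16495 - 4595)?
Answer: -10875046/425 ≈ -25588.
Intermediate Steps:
-25587 + (8189 - 24177)/(16495 - 4595) = -25587 - 15988/11900 = -25587 - 15988*1/11900 = -25587 - 571/425 = -10875046/425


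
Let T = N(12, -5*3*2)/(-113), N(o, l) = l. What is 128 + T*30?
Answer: 15364/113 ≈ 135.96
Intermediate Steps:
T = 30/113 (T = (-5*3*2)/(-113) = -15*2*(-1/113) = -30*(-1/113) = 30/113 ≈ 0.26549)
128 + T*30 = 128 + (30/113)*30 = 128 + 900/113 = 15364/113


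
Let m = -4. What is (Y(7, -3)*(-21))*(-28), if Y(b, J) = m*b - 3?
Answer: -18228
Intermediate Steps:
Y(b, J) = -3 - 4*b (Y(b, J) = -4*b - 3 = -3 - 4*b)
(Y(7, -3)*(-21))*(-28) = ((-3 - 4*7)*(-21))*(-28) = ((-3 - 28)*(-21))*(-28) = -31*(-21)*(-28) = 651*(-28) = -18228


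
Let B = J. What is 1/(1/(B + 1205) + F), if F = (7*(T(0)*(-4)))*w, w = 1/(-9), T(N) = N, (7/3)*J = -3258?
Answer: -1339/7 ≈ -191.29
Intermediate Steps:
J = -9774/7 (J = (3/7)*(-3258) = -9774/7 ≈ -1396.3)
B = -9774/7 ≈ -1396.3
w = -1/9 ≈ -0.11111
F = 0 (F = (7*(0*(-4)))*(-1/9) = (7*0)*(-1/9) = 0*(-1/9) = 0)
1/(1/(B + 1205) + F) = 1/(1/(-9774/7 + 1205) + 0) = 1/(1/(-1339/7) + 0) = 1/(-7/1339 + 0) = 1/(-7/1339) = -1339/7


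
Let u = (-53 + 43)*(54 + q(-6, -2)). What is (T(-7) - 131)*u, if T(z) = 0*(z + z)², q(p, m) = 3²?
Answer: 82530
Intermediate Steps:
q(p, m) = 9
T(z) = 0 (T(z) = 0*(2*z)² = 0*(4*z²) = 0)
u = -630 (u = (-53 + 43)*(54 + 9) = -10*63 = -630)
(T(-7) - 131)*u = (0 - 131)*(-630) = -131*(-630) = 82530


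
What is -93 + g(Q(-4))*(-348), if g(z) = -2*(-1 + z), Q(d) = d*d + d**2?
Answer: 21483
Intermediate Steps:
Q(d) = 2*d**2 (Q(d) = d**2 + d**2 = 2*d**2)
g(z) = 2 - 2*z
-93 + g(Q(-4))*(-348) = -93 + (2 - 4*(-4)**2)*(-348) = -93 + (2 - 4*16)*(-348) = -93 + (2 - 2*32)*(-348) = -93 + (2 - 64)*(-348) = -93 - 62*(-348) = -93 + 21576 = 21483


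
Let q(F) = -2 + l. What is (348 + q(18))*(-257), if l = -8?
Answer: -86866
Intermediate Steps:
q(F) = -10 (q(F) = -2 - 8 = -10)
(348 + q(18))*(-257) = (348 - 10)*(-257) = 338*(-257) = -86866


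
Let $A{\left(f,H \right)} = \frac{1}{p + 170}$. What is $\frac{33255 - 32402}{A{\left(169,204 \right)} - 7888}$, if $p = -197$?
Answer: $- \frac{23031}{212977} \approx -0.10814$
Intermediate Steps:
$A{\left(f,H \right)} = - \frac{1}{27}$ ($A{\left(f,H \right)} = \frac{1}{-197 + 170} = \frac{1}{-27} = - \frac{1}{27}$)
$\frac{33255 - 32402}{A{\left(169,204 \right)} - 7888} = \frac{33255 - 32402}{- \frac{1}{27} - 7888} = \frac{853}{- \frac{212977}{27}} = 853 \left(- \frac{27}{212977}\right) = - \frac{23031}{212977}$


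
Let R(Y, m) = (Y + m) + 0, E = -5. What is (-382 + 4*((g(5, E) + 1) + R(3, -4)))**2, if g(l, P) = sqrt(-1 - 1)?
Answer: 145892 - 3056*I*sqrt(2) ≈ 1.4589e+5 - 4321.8*I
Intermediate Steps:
R(Y, m) = Y + m
g(l, P) = I*sqrt(2) (g(l, P) = sqrt(-2) = I*sqrt(2))
(-382 + 4*((g(5, E) + 1) + R(3, -4)))**2 = (-382 + 4*((I*sqrt(2) + 1) + (3 - 4)))**2 = (-382 + 4*((1 + I*sqrt(2)) - 1))**2 = (-382 + 4*(I*sqrt(2)))**2 = (-382 + 4*I*sqrt(2))**2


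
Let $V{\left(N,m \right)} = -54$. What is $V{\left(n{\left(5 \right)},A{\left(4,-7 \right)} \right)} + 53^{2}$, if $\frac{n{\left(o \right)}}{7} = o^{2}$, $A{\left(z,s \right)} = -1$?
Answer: $2755$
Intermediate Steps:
$n{\left(o \right)} = 7 o^{2}$
$V{\left(n{\left(5 \right)},A{\left(4,-7 \right)} \right)} + 53^{2} = -54 + 53^{2} = -54 + 2809 = 2755$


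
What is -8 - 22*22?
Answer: -492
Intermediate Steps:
-8 - 22*22 = -8 - 484 = -492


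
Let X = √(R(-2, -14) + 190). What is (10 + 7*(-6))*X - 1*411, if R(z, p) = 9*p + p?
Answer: -411 - 160*√2 ≈ -637.27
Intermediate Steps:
R(z, p) = 10*p
X = 5*√2 (X = √(10*(-14) + 190) = √(-140 + 190) = √50 = 5*√2 ≈ 7.0711)
(10 + 7*(-6))*X - 1*411 = (10 + 7*(-6))*(5*√2) - 1*411 = (10 - 42)*(5*√2) - 411 = -160*√2 - 411 = -411 - 160*√2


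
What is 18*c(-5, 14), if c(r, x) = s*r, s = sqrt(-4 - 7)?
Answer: -90*I*sqrt(11) ≈ -298.5*I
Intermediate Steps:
s = I*sqrt(11) (s = sqrt(-11) = I*sqrt(11) ≈ 3.3166*I)
c(r, x) = I*r*sqrt(11) (c(r, x) = (I*sqrt(11))*r = I*r*sqrt(11))
18*c(-5, 14) = 18*(I*(-5)*sqrt(11)) = 18*(-5*I*sqrt(11)) = -90*I*sqrt(11)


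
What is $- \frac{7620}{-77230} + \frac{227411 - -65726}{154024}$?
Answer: $\frac{183174103}{91502104} \approx 2.0019$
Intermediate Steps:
$- \frac{7620}{-77230} + \frac{227411 - -65726}{154024} = \left(-7620\right) \left(- \frac{1}{77230}\right) + \left(227411 + 65726\right) \frac{1}{154024} = \frac{762}{7723} + 293137 \cdot \frac{1}{154024} = \frac{762}{7723} + \frac{22549}{11848} = \frac{183174103}{91502104}$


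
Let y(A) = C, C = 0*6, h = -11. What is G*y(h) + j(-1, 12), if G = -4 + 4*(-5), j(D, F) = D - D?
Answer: 0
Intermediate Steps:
j(D, F) = 0
C = 0
y(A) = 0
G = -24 (G = -4 - 20 = -24)
G*y(h) + j(-1, 12) = -24*0 + 0 = 0 + 0 = 0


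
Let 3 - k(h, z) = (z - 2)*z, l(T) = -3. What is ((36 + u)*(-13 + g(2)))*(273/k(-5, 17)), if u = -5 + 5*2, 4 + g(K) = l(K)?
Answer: 2665/3 ≈ 888.33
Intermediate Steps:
k(h, z) = 3 - z*(-2 + z) (k(h, z) = 3 - (z - 2)*z = 3 - (-2 + z)*z = 3 - z*(-2 + z))
g(K) = -7 (g(K) = -4 - 3 = -7)
u = 5 (u = -5 + 10 = 5)
((36 + u)*(-13 + g(2)))*(273/k(-5, 17)) = ((36 + 5)*(-13 - 7))*(273/(3 - 1*17**2 + 2*17)) = (41*(-20))*(273/(3 - 1*289 + 34)) = -223860/(3 - 289 + 34) = -223860/(-252) = -223860*(-1)/252 = -820*(-13/12) = 2665/3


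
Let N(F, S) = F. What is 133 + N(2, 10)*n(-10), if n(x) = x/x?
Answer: 135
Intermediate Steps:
n(x) = 1
133 + N(2, 10)*n(-10) = 133 + 2*1 = 133 + 2 = 135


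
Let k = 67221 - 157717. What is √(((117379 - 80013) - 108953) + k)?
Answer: I*√162083 ≈ 402.6*I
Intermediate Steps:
k = -90496
√(((117379 - 80013) - 108953) + k) = √(((117379 - 80013) - 108953) - 90496) = √((37366 - 108953) - 90496) = √(-71587 - 90496) = √(-162083) = I*√162083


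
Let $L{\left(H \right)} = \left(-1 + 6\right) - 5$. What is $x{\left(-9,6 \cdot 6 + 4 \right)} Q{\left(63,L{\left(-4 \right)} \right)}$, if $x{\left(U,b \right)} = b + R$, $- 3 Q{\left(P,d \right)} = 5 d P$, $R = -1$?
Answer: $0$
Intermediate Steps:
$L{\left(H \right)} = 0$ ($L{\left(H \right)} = 5 - 5 = 0$)
$Q{\left(P,d \right)} = - \frac{5 P d}{3}$ ($Q{\left(P,d \right)} = - \frac{5 d P}{3} = - \frac{5 P d}{3}$)
$x{\left(U,b \right)} = -1 + b$ ($x{\left(U,b \right)} = b - 1 = -1 + b$)
$x{\left(-9,6 \cdot 6 + 4 \right)} Q{\left(63,L{\left(-4 \right)} \right)} = \left(-1 + \left(6 \cdot 6 + 4\right)\right) \left(\left(- \frac{5}{3}\right) 63 \cdot 0\right) = \left(-1 + \left(36 + 4\right)\right) 0 = \left(-1 + 40\right) 0 = 39 \cdot 0 = 0$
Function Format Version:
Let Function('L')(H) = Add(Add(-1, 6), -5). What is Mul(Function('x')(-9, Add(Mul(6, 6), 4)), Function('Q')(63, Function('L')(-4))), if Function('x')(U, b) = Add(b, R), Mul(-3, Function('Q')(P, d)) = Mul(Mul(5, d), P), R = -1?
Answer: 0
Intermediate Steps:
Function('L')(H) = 0 (Function('L')(H) = Add(5, -5) = 0)
Function('Q')(P, d) = Mul(Rational(-5, 3), P, d) (Function('Q')(P, d) = Mul(Rational(-1, 3), Mul(Mul(5, d), P)) = Mul(Rational(-1, 3), Mul(5, P, d)) = Mul(Rational(-5, 3), P, d))
Function('x')(U, b) = Add(-1, b) (Function('x')(U, b) = Add(b, -1) = Add(-1, b))
Mul(Function('x')(-9, Add(Mul(6, 6), 4)), Function('Q')(63, Function('L')(-4))) = Mul(Add(-1, Add(Mul(6, 6), 4)), Mul(Rational(-5, 3), 63, 0)) = Mul(Add(-1, Add(36, 4)), 0) = Mul(Add(-1, 40), 0) = Mul(39, 0) = 0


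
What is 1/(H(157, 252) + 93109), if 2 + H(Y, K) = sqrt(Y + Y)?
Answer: 93107/8668913135 - sqrt(314)/8668913135 ≈ 1.0738e-5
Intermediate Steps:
H(Y, K) = -2 + sqrt(2)*sqrt(Y) (H(Y, K) = -2 + sqrt(Y + Y) = -2 + sqrt(2*Y) = -2 + sqrt(2)*sqrt(Y))
1/(H(157, 252) + 93109) = 1/((-2 + sqrt(2)*sqrt(157)) + 93109) = 1/((-2 + sqrt(314)) + 93109) = 1/(93107 + sqrt(314))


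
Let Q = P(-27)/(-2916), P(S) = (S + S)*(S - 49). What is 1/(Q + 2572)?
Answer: 27/69406 ≈ 0.00038902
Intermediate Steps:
P(S) = 2*S*(-49 + S) (P(S) = (2*S)*(-49 + S) = 2*S*(-49 + S))
Q = -38/27 (Q = (2*(-27)*(-49 - 27))/(-2916) = (2*(-27)*(-76))*(-1/2916) = 4104*(-1/2916) = -38/27 ≈ -1.4074)
1/(Q + 2572) = 1/(-38/27 + 2572) = 1/(69406/27) = 27/69406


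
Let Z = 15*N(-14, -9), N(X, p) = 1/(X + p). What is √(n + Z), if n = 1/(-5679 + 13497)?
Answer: I*√21082652058/179814 ≈ 0.80749*I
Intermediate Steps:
Z = -15/23 (Z = 15/(-14 - 9) = 15/(-23) = 15*(-1/23) = -15/23 ≈ -0.65217)
n = 1/7818 ≈ 0.00012791
√(n + Z) = √(1/7818 - 15/23) = √(-117247/179814) = I*√21082652058/179814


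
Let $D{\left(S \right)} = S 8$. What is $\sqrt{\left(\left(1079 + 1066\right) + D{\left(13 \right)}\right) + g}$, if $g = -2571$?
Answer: $i \sqrt{322} \approx 17.944 i$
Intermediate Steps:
$D{\left(S \right)} = 8 S$
$\sqrt{\left(\left(1079 + 1066\right) + D{\left(13 \right)}\right) + g} = \sqrt{\left(\left(1079 + 1066\right) + 8 \cdot 13\right) - 2571} = \sqrt{\left(2145 + 104\right) - 2571} = \sqrt{2249 - 2571} = \sqrt{-322} = i \sqrt{322}$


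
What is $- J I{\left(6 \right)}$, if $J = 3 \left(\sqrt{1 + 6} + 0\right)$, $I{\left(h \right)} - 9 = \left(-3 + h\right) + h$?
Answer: $- 54 \sqrt{7} \approx -142.87$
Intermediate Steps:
$I{\left(h \right)} = 6 + 2 h$ ($I{\left(h \right)} = 9 + \left(\left(-3 + h\right) + h\right) = 9 + \left(-3 + 2 h\right) = 6 + 2 h$)
$J = 3 \sqrt{7}$ ($J = 3 \left(\sqrt{7} + 0\right) = 3 \sqrt{7} \approx 7.9373$)
$- J I{\left(6 \right)} = - 3 \sqrt{7} \left(6 + 2 \cdot 6\right) = - 3 \sqrt{7} \left(6 + 12\right) = - 3 \sqrt{7} \cdot 18 = - 54 \sqrt{7}$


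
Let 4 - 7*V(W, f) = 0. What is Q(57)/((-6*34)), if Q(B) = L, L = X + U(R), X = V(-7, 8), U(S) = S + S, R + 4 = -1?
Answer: 11/238 ≈ 0.046219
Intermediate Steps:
R = -5 (R = -4 - 1 = -5)
U(S) = 2*S
V(W, f) = 4/7 (V(W, f) = 4/7 - ⅐*0 = 4/7 + 0 = 4/7)
X = 4/7 ≈ 0.57143
L = -66/7 (L = 4/7 + 2*(-5) = 4/7 - 10 = -66/7 ≈ -9.4286)
Q(B) = -66/7
Q(57)/((-6*34)) = -66/(7*((-6*34))) = -66/7/(-204) = -66/7*(-1/204) = 11/238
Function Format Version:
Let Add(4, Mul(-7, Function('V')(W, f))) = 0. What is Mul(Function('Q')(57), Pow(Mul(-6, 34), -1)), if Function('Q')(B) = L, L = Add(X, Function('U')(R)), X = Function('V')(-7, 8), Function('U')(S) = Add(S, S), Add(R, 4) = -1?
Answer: Rational(11, 238) ≈ 0.046219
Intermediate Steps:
R = -5 (R = Add(-4, -1) = -5)
Function('U')(S) = Mul(2, S)
Function('V')(W, f) = Rational(4, 7) (Function('V')(W, f) = Add(Rational(4, 7), Mul(Rational(-1, 7), 0)) = Add(Rational(4, 7), 0) = Rational(4, 7))
X = Rational(4, 7) ≈ 0.57143
L = Rational(-66, 7) (L = Add(Rational(4, 7), Mul(2, -5)) = Add(Rational(4, 7), -10) = Rational(-66, 7) ≈ -9.4286)
Function('Q')(B) = Rational(-66, 7)
Mul(Function('Q')(57), Pow(Mul(-6, 34), -1)) = Mul(Rational(-66, 7), Pow(Mul(-6, 34), -1)) = Mul(Rational(-66, 7), Pow(-204, -1)) = Mul(Rational(-66, 7), Rational(-1, 204)) = Rational(11, 238)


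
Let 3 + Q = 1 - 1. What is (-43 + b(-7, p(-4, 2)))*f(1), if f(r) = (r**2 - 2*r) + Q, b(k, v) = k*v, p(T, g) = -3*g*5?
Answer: -668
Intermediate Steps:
Q = -3 (Q = -3 + (1 - 1) = -3 + 0 = -3)
p(T, g) = -15*g
f(r) = -3 + r**2 - 2*r (f(r) = (r**2 - 2*r) - 3 = -3 + r**2 - 2*r)
(-43 + b(-7, p(-4, 2)))*f(1) = (-43 - (-105)*2)*(-3 + 1**2 - 2*1) = (-43 - 7*(-30))*(-3 + 1 - 2) = (-43 + 210)*(-4) = 167*(-4) = -668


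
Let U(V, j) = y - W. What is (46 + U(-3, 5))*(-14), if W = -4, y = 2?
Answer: -728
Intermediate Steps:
U(V, j) = 6 (U(V, j) = 2 - 1*(-4) = 2 + 4 = 6)
(46 + U(-3, 5))*(-14) = (46 + 6)*(-14) = 52*(-14) = -728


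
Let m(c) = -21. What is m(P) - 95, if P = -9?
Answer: -116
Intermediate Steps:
m(P) - 95 = -21 - 95 = -116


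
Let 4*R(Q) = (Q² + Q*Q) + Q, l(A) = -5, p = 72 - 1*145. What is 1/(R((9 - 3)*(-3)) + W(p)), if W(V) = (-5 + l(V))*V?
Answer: 2/1775 ≈ 0.0011268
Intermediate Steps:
p = -73 (p = 72 - 145 = -73)
R(Q) = Q²/2 + Q/4 (R(Q) = ((Q² + Q*Q) + Q)/4 = ((Q² + Q²) + Q)/4 = (2*Q² + Q)/4 = (Q + 2*Q²)/4 = Q²/2 + Q/4)
W(V) = -10*V (W(V) = (-5 - 5)*V = -10*V)
1/(R((9 - 3)*(-3)) + W(p)) = 1/(((9 - 3)*(-3))*(1 + 2*((9 - 3)*(-3)))/4 - 10*(-73)) = 1/((6*(-3))*(1 + 2*(6*(-3)))/4 + 730) = 1/((¼)*(-18)*(1 + 2*(-18)) + 730) = 1/((¼)*(-18)*(1 - 36) + 730) = 1/((¼)*(-18)*(-35) + 730) = 1/(315/2 + 730) = 1/(1775/2) = 2/1775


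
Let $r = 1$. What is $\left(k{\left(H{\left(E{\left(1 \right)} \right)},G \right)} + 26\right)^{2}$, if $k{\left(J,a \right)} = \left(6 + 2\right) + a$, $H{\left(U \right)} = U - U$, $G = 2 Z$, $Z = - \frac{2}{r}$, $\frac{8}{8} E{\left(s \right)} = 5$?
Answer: $900$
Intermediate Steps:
$E{\left(s \right)} = 5$
$Z = -2$ ($Z = - \frac{2}{1} = \left(-2\right) 1 = -2$)
$G = -4$ ($G = 2 \left(-2\right) = -4$)
$H{\left(U \right)} = 0$
$k{\left(J,a \right)} = 8 + a$
$\left(k{\left(H{\left(E{\left(1 \right)} \right)},G \right)} + 26\right)^{2} = \left(\left(8 - 4\right) + 26\right)^{2} = \left(4 + 26\right)^{2} = 30^{2} = 900$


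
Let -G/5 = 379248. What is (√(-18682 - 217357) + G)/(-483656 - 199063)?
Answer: 632080/227573 - I*√236039/682719 ≈ 2.7775 - 0.00071162*I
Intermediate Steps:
G = -1896240 (G = -5*379248 = -1896240)
(√(-18682 - 217357) + G)/(-483656 - 199063) = (√(-18682 - 217357) - 1896240)/(-483656 - 199063) = (√(-236039) - 1896240)/(-682719) = (I*√236039 - 1896240)*(-1/682719) = (-1896240 + I*√236039)*(-1/682719) = 632080/227573 - I*√236039/682719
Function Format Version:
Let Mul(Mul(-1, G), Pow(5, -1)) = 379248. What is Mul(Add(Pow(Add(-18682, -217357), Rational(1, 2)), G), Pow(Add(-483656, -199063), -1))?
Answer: Add(Rational(632080, 227573), Mul(Rational(-1, 682719), I, Pow(236039, Rational(1, 2)))) ≈ Add(2.7775, Mul(-0.00071162, I))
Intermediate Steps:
G = -1896240 (G = Mul(-5, 379248) = -1896240)
Mul(Add(Pow(Add(-18682, -217357), Rational(1, 2)), G), Pow(Add(-483656, -199063), -1)) = Mul(Add(Pow(Add(-18682, -217357), Rational(1, 2)), -1896240), Pow(Add(-483656, -199063), -1)) = Mul(Add(Pow(-236039, Rational(1, 2)), -1896240), Pow(-682719, -1)) = Mul(Add(Mul(I, Pow(236039, Rational(1, 2))), -1896240), Rational(-1, 682719)) = Mul(Add(-1896240, Mul(I, Pow(236039, Rational(1, 2)))), Rational(-1, 682719)) = Add(Rational(632080, 227573), Mul(Rational(-1, 682719), I, Pow(236039, Rational(1, 2))))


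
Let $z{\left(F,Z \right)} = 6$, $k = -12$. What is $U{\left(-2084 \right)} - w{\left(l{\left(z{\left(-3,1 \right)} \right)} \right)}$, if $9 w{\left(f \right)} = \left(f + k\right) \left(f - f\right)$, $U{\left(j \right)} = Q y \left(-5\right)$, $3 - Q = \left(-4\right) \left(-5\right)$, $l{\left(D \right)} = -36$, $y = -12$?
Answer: $-1020$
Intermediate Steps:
$Q = -17$ ($Q = 3 - \left(-4\right) \left(-5\right) = 3 - 20 = -17$)
$U{\left(j \right)} = -1020$ ($U{\left(j \right)} = \left(-17\right) \left(-12\right) \left(-5\right) = 204 \left(-5\right) = -1020$)
$w{\left(f \right)} = 0$ ($w{\left(f \right)} = \frac{\left(f - 12\right) \left(f - f\right)}{9} = \frac{\left(-12 + f\right) 0}{9} = \frac{1}{9} \cdot 0 = 0$)
$U{\left(-2084 \right)} - w{\left(l{\left(z{\left(-3,1 \right)} \right)} \right)} = -1020 - 0 = -1020 + 0 = -1020$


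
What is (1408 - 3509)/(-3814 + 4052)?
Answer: -2101/238 ≈ -8.8277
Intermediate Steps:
(1408 - 3509)/(-3814 + 4052) = -2101/238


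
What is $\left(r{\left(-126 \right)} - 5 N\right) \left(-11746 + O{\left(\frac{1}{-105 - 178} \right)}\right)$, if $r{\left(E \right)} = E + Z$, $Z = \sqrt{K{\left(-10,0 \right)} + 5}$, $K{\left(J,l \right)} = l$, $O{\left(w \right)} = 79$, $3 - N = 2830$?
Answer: $-163443003 - 11667 \sqrt{5} \approx -1.6347 \cdot 10^{8}$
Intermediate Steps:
$N = -2827$ ($N = 3 - 2830 = -2827$)
$Z = \sqrt{5}$ ($Z = \sqrt{0 + 5} = \sqrt{5} \approx 2.2361$)
$r{\left(E \right)} = E + \sqrt{5}$
$\left(r{\left(-126 \right)} - 5 N\right) \left(-11746 + O{\left(\frac{1}{-105 - 178} \right)}\right) = \left(\left(-126 + \sqrt{5}\right) - -14135\right) \left(-11746 + 79\right) = \left(\left(-126 + \sqrt{5}\right) + 14135\right) \left(-11667\right) = \left(14009 + \sqrt{5}\right) \left(-11667\right) = -163443003 - 11667 \sqrt{5}$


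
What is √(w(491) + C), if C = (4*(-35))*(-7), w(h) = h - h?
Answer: 14*√5 ≈ 31.305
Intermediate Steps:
w(h) = 0
C = 980 (C = -140*(-7) = 980)
√(w(491) + C) = √(0 + 980) = √980 = 14*√5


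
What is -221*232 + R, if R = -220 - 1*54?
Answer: -51546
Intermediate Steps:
R = -274 (R = -220 - 54 = -274)
-221*232 + R = -221*232 - 274 = -51272 - 274 = -51546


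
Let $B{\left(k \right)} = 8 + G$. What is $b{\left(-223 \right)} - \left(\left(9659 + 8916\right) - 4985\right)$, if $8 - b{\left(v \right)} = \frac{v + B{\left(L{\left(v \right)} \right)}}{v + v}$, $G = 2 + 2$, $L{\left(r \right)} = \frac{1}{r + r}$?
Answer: $- \frac{6057783}{446} \approx -13582.0$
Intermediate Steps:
$L{\left(r \right)} = \frac{1}{2 r}$
$G = 4$
$B{\left(k \right)} = 12$ ($B{\left(k \right)} = 8 + 4 = 12$)
$b{\left(v \right)} = 8 - \frac{12 + v}{2 v}$ ($b{\left(v \right)} = 8 - \frac{v + 12}{v + v} = 8 - \frac{12 + v}{2 v}$)
$b{\left(-223 \right)} - \left(\left(9659 + 8916\right) - 4985\right) = \left(\frac{15}{2} - \frac{6}{-223}\right) - \left(\left(9659 + 8916\right) - 4985\right) = \left(\frac{15}{2} - - \frac{6}{223}\right) - \left(18575 - 4985\right) = \left(\frac{15}{2} + \frac{6}{223}\right) - 13590 = \frac{3357}{446} - 13590 = - \frac{6057783}{446}$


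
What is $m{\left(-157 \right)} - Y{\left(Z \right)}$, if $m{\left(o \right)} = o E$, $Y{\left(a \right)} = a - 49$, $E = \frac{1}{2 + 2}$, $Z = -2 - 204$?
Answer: $\frac{863}{4} \approx 215.75$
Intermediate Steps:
$Z = -206$ ($Z = -2 - 204 = -206$)
$E = \frac{1}{4} \approx 0.25$
$Y{\left(a \right)} = -49 + a$ ($Y{\left(a \right)} = a - 49 = -49 + a$)
$m{\left(o \right)} = \frac{o}{4}$ ($m{\left(o \right)} = o \frac{1}{4} = \frac{o}{4}$)
$m{\left(-157 \right)} - Y{\left(Z \right)} = \frac{1}{4} \left(-157\right) - \left(-49 - 206\right) = - \frac{157}{4} - -255 = - \frac{157}{4} + 255 = \frac{863}{4}$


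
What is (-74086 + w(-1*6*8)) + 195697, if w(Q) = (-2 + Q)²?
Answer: 124111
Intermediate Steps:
(-74086 + w(-1*6*8)) + 195697 = (-74086 + (-2 - 1*6*8)²) + 195697 = (-74086 + (-2 - 6*8)²) + 195697 = (-74086 + (-2 - 48)²) + 195697 = (-74086 + (-50)²) + 195697 = (-74086 + 2500) + 195697 = -71586 + 195697 = 124111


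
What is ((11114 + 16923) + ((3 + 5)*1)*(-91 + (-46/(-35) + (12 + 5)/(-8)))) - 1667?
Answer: 897243/35 ≈ 25636.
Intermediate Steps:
((11114 + 16923) + ((3 + 5)*1)*(-91 + (-46/(-35) + (12 + 5)/(-8)))) - 1667 = (28037 + (8*1)*(-91 + (-46*(-1/35) + 17*(-⅛)))) - 1667 = (28037 + 8*(-91 + (46/35 - 17/8))) - 1667 = (28037 + 8*(-91 - 227/280)) - 1667 = (28037 + 8*(-25707/280)) - 1667 = (28037 - 25707/35) - 1667 = 955588/35 - 1667 = 897243/35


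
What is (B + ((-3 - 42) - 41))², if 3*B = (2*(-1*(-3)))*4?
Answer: 6084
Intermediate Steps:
B = 8 (B = ((2*(-1*(-3)))*4)/3 = ((2*3)*4)/3 = (6*4)/3 = (⅓)*24 = 8)
(B + ((-3 - 42) - 41))² = (8 + ((-3 - 42) - 41))² = (8 + (-45 - 41))² = (8 - 86)² = (-78)² = 6084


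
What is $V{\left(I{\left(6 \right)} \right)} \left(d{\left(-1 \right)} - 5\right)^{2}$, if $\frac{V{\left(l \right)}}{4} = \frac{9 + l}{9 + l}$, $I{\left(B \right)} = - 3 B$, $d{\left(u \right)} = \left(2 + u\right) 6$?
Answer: $4$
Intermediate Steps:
$d{\left(u \right)} = 12 + 6 u$
$V{\left(l \right)} = 4$ ($V{\left(l \right)} = 4 \frac{9 + l}{9 + l} = 4 \cdot 1 = 4$)
$V{\left(I{\left(6 \right)} \right)} \left(d{\left(-1 \right)} - 5\right)^{2} = 4 \left(\left(12 + 6 \left(-1\right)\right) - 5\right)^{2} = 4 \left(\left(12 - 6\right) - 5\right)^{2} = 4 \left(6 - 5\right)^{2} = 4 \cdot 1^{2} = 4 \cdot 1 = 4$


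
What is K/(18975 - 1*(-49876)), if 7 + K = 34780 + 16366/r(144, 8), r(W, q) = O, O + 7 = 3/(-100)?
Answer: 22808819/48402253 ≈ 0.47123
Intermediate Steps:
O = -703/100 (O = -7 + 3/(-100) = -7 + 3*(-1/100) = -7 - 3/100 = -703/100 ≈ -7.0300)
r(W, q) = -703/100
K = 22808819/703 (K = -7 + (34780 + 16366/(-703/100)) = -7 + (34780 + 16366*(-100/703)) = -7 + (34780 - 1636600/703) = -7 + 22813740/703 = 22808819/703 ≈ 32445.)
K/(18975 - 1*(-49876)) = 22808819/(703*(18975 - 1*(-49876))) = 22808819/(703*(18975 + 49876)) = (22808819/703)/68851 = (22808819/703)*(1/68851) = 22808819/48402253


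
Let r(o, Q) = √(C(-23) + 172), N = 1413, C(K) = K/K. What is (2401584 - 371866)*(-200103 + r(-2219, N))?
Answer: -406152660954 + 2029718*√173 ≈ -4.0613e+11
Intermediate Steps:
C(K) = 1
r(o, Q) = √173 (r(o, Q) = √(1 + 172) = √173)
(2401584 - 371866)*(-200103 + r(-2219, N)) = (2401584 - 371866)*(-200103 + √173) = 2029718*(-200103 + √173) = -406152660954 + 2029718*√173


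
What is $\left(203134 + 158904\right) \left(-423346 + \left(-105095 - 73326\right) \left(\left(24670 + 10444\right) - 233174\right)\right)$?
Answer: $12793568479184732$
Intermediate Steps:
$\left(203134 + 158904\right) \left(-423346 + \left(-105095 - 73326\right) \left(\left(24670 + 10444\right) - 233174\right)\right) = 362038 \left(-423346 - 178421 \left(35114 - 233174\right)\right) = 362038 \left(-423346 - -35338063260\right) = 362038 \left(-423346 + 35338063260\right) = 362038 \cdot 35337639914 = 12793568479184732$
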